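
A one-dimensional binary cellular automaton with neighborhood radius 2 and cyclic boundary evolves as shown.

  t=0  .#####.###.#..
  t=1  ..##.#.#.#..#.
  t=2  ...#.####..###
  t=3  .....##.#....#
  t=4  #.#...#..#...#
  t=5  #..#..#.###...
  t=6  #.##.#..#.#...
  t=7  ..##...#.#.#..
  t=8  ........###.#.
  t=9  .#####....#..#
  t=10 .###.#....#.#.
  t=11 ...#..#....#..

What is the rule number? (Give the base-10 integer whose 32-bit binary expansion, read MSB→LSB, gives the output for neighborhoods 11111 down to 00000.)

2967774481

  nb #####: next=#  (t=0,i=3, bit31=1)
  nb ####.: next=.  (t=0,i=4, bit30=0)
  nb ###.#: next=#  (t=0,i=5, bit29=1)
  nb ###..: next=#  (t=2,i=8, bit28=1)
  nb ##.##: next=.  (t=0,i=6, bit27=0)
  nb ##.#.: next=.  (t=0,i=10, bit26=0)
  nb ##..#: next=.  (t=2,i=9, bit25=0)
  nb ##...: next=.  (t=2,i=0, bit24=0)
  nb #.###: next=#  (t=0,i=7, bit23=1)
  nb #.##.: next=#  (t=6,i=2, bit22=1)
  nb #.#.#: next=#  (t=1,i=5, bit21=1)
  nb #.#..: next=.  (t=0,i=11, bit20=0)
  nb #..##: next=.  (t=2,i=10, bit19=0)
  nb #..#.: next=#  (t=1,i=11, bit18=1)
  nb #...#: next=.  (t=0,i=13, bit17=0)
  nb #....: next=.  (t=3,i=1, bit16=0)
  nb .####: next=#  (t=0,i=2, bit15=1)
  nb .###.: next=.  (t=0,i=8, bit14=0)
  nb .##.#: next=#  (t=1,i=3, bit13=1)
  nb .##..: next=.  (t=7,i=3, bit12=0)
  nb .#.##: next=.  (t=2,i=4, bit11=0)
  nb .#.#.: next=#  (t=1,i=6, bit10=1)
  nb .#..#: next=.  (t=1,i=10, bit9=0)
  nb .#...: next=#  (t=0,i=12, bit8=1)
  nb ..###: next=.  (t=0,i=1, bit7=0)
  nb ..##.: next=.  (t=1,i=2, bit6=0)
  nb ..#.#: next=.  (t=2,i=3, bit5=0)
  nb ..#..: next=#  (t=1,i=12, bit4=1)
  nb ...##: next=.  (t=0,i=0, bit3=0)
  nb ...#.: next=.  (t=2,i=2, bit2=0)
  nb ....#: next=.  (t=3,i=3, bit1=0)
  nb .....: next=#  (t=3,i=2, bit0=1)
  bits 10110000111001001010010100010001 = 2967774481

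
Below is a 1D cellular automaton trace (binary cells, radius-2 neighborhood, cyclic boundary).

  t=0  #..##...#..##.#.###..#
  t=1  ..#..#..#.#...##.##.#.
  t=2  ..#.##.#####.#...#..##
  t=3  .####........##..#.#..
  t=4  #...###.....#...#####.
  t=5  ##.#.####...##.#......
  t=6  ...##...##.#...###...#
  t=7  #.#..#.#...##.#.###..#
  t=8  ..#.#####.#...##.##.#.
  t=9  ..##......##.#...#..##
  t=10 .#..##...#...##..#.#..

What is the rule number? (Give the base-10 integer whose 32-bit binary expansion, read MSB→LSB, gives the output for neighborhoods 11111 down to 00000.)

293424440

  ##### -> .   bit 31 = 0  t=2,i=9
  ####. -> .   bit 30 = 0  t=2,i=10
  ###.# -> .   bit 29 = 0  t=2,i=11
  ###.. -> #   bit 28 = 1  t=0,i=18
  ##.## -> .   bit 27 = 0  t=1,i=16
  ##.#. -> .   bit 26 = 0  t=0,i=13
  ##..# -> .   bit 25 = 0  t=0,i=1
  ##... -> #   bit 24 = 1  t=0,i=5
  #.### -> .   bit 23 = 0  t=0,i=16
  #.##. -> #   bit 22 = 1  t=1,i=17
  #.#.# -> #   bit 21 = 1  t=0,i=14
  #.#.. -> #   bit 20 = 1  t=1,i=10
  #..## -> #   bit 19 = 1  t=0,i=2
  #..#. -> #   bit 18 = 1  t=1,i=4
  #...# -> .   bit 17 = 0  t=0,i=6
  #.... -> #   bit 16 = 1  t=3,i=6
  .#### -> .   bit 15 = 0  t=2,i=8
  .###. -> #   bit 14 = 1  t=0,i=17
  .##.# -> .   bit 13 = 0  t=0,i=12
  .##.. -> .   bit 12 = 0  t=0,i=0
  .#.## -> #   bit 11 = 1  t=0,i=15
  .#.#. -> #   bit 10 = 1  t=1,i=9
  .#..# -> .   bit 9 = 0  t=0,i=9
  .#... -> #   bit 8 = 1  t=1,i=11
  ..### -> .   bit 7 = 0  t=3,i=1
  ..##. -> .   bit 6 = 0  t=0,i=3
  ..#.# -> #   bit 5 = 1  t=1,i=8
  ..#.. -> #   bit 4 = 1  t=0,i=8
  ...## -> #   bit 3 = 1  t=1,i=13
  ...#. -> .   bit 2 = 0  t=0,i=7
  ....# -> .   bit 1 = 0  t=3,i=11
  ..... -> .   bit 0 = 0  t=3,i=7
  bits 00010001011111010100110100111000 = 293424440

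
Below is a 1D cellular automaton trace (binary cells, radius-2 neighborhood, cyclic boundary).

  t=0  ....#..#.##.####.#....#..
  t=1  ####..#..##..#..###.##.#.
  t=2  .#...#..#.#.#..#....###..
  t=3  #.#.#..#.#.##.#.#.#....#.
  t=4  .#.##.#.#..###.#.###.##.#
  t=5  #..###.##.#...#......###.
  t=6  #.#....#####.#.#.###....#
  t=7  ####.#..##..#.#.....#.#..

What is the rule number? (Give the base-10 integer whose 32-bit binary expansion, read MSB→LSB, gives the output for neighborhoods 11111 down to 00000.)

2237445383

  nb #####: next=#  (t=6,i=9, bit31=1)
  nb ####.: next=.  (t=0,i=14, bit30=0)
  nb ###.#: next=.  (t=0,i=15, bit29=0)
  nb ###..: next=.  (t=1,i=3, bit28=0)
  nb ##.##: next=.  (t=0,i=11, bit27=0)
  nb ##.#.: next=#  (t=0,i=16, bit26=1)
  nb ##..#: next=.  (t=1,i=4, bit25=0)
  nb ##...: next=#  (t=2,i=23, bit24=1)
  nb #.###: next=.  (t=0,i=12, bit23=0)
  nb #.##.: next=#  (t=0,i=9, bit22=1)
  nb #.#.#: next=.  (t=1,i=23, bit21=0)
  nb #.#..: next=#  (t=0,i=17, bit20=1)
  nb #..##: next=#  (t=1,i=8, bit19=1)
  nb #..#.: next=#  (t=0,i=6, bit18=1)
  nb #...#: next=.  (t=2,i=3, bit17=0)
  nb #....: next=.  (t=0,i=19, bit16=0)
  nb .####: next=#  (t=0,i=13, bit15=1)
  nb .###.: next=.  (t=1,i=17, bit14=0)
  nb .##.#: next=#  (t=0,i=10, bit13=1)
  nb .##..: next=#  (t=1,i=10, bit12=1)
  nb .#.##: next=.  (t=0,i=8, bit11=0)
  nb .#.#.: next=#  (t=2,i=9, bit10=1)
  nb .#..#: next=.  (t=0,i=5, bit9=0)
  nb .#...: next=#  (t=0,i=18, bit8=1)
  nb ..###: next=.  (t=1,i=16, bit7=0)
  nb ..##.: next=.  (t=1,i=9, bit6=0)
  nb ..#.#: next=.  (t=0,i=7, bit5=0)
  nb ..#..: next=.  (t=0,i=4, bit4=0)
  nb ...##: next=.  (t=2,i=19, bit3=0)
  nb ...#.: next=#  (t=0,i=3, bit2=1)
  nb ....#: next=#  (t=0,i=2, bit1=1)
  nb .....: next=#  (t=0,i=0, bit0=1)
  bits 10000101010111001011010100000111 = 2237445383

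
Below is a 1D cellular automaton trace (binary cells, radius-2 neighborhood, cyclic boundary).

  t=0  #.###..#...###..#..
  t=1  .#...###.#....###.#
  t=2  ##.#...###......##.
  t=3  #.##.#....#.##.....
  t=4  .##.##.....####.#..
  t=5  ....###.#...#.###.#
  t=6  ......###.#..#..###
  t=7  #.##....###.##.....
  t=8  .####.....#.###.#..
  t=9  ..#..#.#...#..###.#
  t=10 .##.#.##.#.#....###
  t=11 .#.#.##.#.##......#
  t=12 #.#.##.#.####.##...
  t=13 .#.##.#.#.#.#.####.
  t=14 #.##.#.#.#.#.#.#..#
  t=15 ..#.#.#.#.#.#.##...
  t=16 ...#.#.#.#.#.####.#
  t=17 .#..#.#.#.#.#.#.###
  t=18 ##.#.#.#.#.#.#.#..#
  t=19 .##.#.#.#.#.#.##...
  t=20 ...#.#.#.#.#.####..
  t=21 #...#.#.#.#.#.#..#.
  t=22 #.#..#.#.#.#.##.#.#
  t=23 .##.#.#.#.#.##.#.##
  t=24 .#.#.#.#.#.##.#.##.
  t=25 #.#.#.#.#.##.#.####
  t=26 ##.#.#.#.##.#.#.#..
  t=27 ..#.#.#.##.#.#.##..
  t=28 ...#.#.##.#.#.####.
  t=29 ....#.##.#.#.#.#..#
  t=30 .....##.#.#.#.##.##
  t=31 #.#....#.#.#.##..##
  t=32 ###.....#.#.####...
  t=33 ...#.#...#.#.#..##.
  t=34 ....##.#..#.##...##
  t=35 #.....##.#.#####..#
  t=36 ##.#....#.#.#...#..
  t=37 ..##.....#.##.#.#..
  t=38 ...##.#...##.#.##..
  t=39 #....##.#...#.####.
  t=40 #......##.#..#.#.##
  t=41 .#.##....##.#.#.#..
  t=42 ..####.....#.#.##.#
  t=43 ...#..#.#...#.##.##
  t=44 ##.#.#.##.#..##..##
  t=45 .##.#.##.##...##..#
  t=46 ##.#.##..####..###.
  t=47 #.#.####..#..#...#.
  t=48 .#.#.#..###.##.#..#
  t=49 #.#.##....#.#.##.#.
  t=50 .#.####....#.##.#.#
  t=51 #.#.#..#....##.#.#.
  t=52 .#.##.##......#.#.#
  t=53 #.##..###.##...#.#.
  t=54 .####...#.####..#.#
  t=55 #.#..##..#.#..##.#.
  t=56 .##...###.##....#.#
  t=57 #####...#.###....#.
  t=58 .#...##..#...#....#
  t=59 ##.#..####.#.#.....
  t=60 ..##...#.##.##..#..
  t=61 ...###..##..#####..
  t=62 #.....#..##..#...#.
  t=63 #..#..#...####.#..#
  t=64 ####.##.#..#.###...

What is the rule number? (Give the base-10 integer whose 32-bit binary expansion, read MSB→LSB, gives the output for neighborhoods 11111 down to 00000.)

659987473

  nb #####: next=.  (t=25,i=17, bit31=0)
  nb ####.: next=.  (t=4,i=13, bit30=0)
  nb ###.#: next=#  (t=1,i=7, bit29=1)
  nb ###..: next=.  (t=0,i=4, bit28=0)
  nb ##.##: next=.  (t=2,i=18, bit27=0)
  nb ##.#.: next=#  (t=1,i=8, bit26=1)
  nb ##..#: next=#  (t=0,i=5, bit25=1)
  nb ##...: next=#  (t=2,i=10, bit24=1)
  nb #.###: next=.  (t=0,i=2, bit23=0)
  nb #.##.: next=#  (t=2,i=0, bit22=1)
  nb #.#.#: next=.  (t=1,i=18, bit21=0)
  nb #.#..: next=#  (t=1,i=1, bit20=1)
  nb #..##: next=.  (t=6,i=15, bit19=0)
  nb #..#.: next=#  (t=0,i=6, bit18=1)
  nb #...#: next=#  (t=0,i=9, bit17=1)
  nb #....: next=.  (t=1,i=11, bit16=0)
  nb .####: next=#  (t=4,i=12, bit15=1)
  nb .###.: next=.  (t=0,i=3, bit14=0)
  nb .##.#: next=.  (t=2,i=1, bit13=0)
  nb .##..: next=#  (t=3,i=13, bit12=1)
  nb .#.##: next=#  (t=0,i=1, bit11=1)
  nb .#.#.: next=#  (t=1,i=0, bit10=1)
  nb .#..#: next=.  (t=0,i=17, bit9=0)
  nb .#...: next=.  (t=0,i=8, bit8=0)
  nb ..###: next=.  (t=0,i=11, bit7=0)
  nb ..##.: next=.  (t=2,i=16, bit6=0)
  nb ..#.#: next=.  (t=0,i=0, bit5=0)
  nb ..#..: next=#  (t=0,i=7, bit4=1)
  nb ...##: next=.  (t=0,i=10, bit3=0)
  nb ...#.: next=.  (t=3,i=9, bit2=0)
  nb ....#: next=.  (t=1,i=12, bit1=0)
  nb .....: next=#  (t=2,i=12, bit0=1)
  bits 00100111010101101001110000010001 = 659987473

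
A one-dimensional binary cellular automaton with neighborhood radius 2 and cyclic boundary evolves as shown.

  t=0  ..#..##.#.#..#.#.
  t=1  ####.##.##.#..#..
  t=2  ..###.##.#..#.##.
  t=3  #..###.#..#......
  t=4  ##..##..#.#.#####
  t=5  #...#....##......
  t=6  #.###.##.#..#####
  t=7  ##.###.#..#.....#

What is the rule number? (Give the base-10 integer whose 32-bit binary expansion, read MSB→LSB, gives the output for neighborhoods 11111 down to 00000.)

1747150423

  #####|.  b31=0 t=4,i=14
  ####.|#  b30=1 t=1,i=2
  ###.#|#  b29=1 t=1,i=3
  ###..|.  b28=0 t=4,i=1
  ##.##|#  b27=1 t=1,i=4
  ##.#.|.  b26=0 t=0,i=7
  ##..#|.  b25=0 t=4,i=2
  ##...|.  b24=0 t=2,i=16
  #.###|.  b23=0 t=4,i=12
  #.##.|.  b22=0 t=1,i=5
  #.#.#|#  b21=1 t=0,i=8
  #.#..|.  b20=0 t=0,i=10
  #..##|.  b19=0 t=0,i=4
  #..#.|.  b18=0 t=0,i=12
  #...#|#  b17=1 t=0,i=0
  #....|#  b16=1 t=3,i=12
  .####|.  b15=0 t=1,i=1
  .###.|#  b14=1 t=2,i=3
  .##.#|#  b13=1 t=0,i=6
  .##..|.  b12=0 t=2,i=15
  .#.##|.  b11=0 t=2,i=13
  .#.#.|#  b10=1 t=0,i=9
  .#..#|#  b9=1 t=0,i=3
  .#...|.  b8=0 t=0,i=16
  ..###|.  b7=0 t=1,i=0
  ..##.|#  b6=1 t=0,i=5
  ..#.#|.  b5=0 t=0,i=13
  ..#..|#  b4=1 t=0,i=2
  ...##|.  b3=0 t=2,i=1
  ...#.|#  b2=1 t=0,i=1
  ....#|#  b1=1 t=3,i=15
  .....|#  b0=1 t=3,i=13
  bits 01101000001000110110011001010111 = 1747150423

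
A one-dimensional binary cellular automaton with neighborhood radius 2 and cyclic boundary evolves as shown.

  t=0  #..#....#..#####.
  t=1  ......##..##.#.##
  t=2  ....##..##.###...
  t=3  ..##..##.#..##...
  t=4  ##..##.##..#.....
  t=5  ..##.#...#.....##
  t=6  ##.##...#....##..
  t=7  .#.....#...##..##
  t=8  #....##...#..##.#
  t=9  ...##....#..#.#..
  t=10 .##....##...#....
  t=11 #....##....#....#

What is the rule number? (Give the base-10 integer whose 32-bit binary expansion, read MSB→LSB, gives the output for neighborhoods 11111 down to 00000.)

3056099502

  ##### -> #   bit 31 = 1  t=0,i=13
  ####. -> .   bit 30 = 0  t=0,i=14
  ###.# -> #   bit 29 = 1  t=0,i=15
  ###.. -> #   bit 28 = 1  t=2,i=13
  ##.## -> .   bit 27 = 0  t=2,i=10
  ##.#. -> #   bit 26 = 1  t=0,i=16
  ##..# -> #   bit 25 = 1  t=1,i=8
  ##... -> .   bit 24 = 0  t=1,i=0
  #.### -> .   bit 23 = 0  t=2,i=11
  #.##. -> .   bit 22 = 0  t=1,i=15
  #.#.# -> #   bit 21 = 1  t=1,i=13
  #.#.. -> .   bit 20 = 0  t=0,i=0
  #..## -> #   bit 19 = 1  t=0,i=10
  #..#. -> .   bit 18 = 0  t=0,i=2
  #...# -> .   bit 17 = 0  t=5,i=7
  #.... -> .   bit 16 = 0  t=0,i=5
  .#### -> .   bit 15 = 0  t=0,i=12
  .###. -> #   bit 14 = 1  t=2,i=12
  .##.# -> #   bit 13 = 1  t=1,i=11
  .##.. -> .   bit 12 = 0  t=1,i=7
  .#.## -> .   bit 11 = 0  t=1,i=14
  .#.#. -> .   bit 10 = 0  t=9,i=13
  .#..# -> .   bit 9 = 0  t=0,i=1
  .#... -> .   bit 8 = 0  t=0,i=4
  ..### -> #   bit 7 = 1  t=0,i=11
  ..##. -> .   bit 6 = 0  t=1,i=6
  ..#.# -> #   bit 5 = 1  t=9,i=12
  ..#.. -> .   bit 4 = 0  t=0,i=3
  ...## -> #   bit 3 = 1  t=1,i=5
  ...#. -> #   bit 2 = 1  t=0,i=7
  ....# -> #   bit 1 = 1  t=0,i=6
  ..... -> .   bit 0 = 0  t=1,i=2
  bits 10110110001010000110000010101110 = 3056099502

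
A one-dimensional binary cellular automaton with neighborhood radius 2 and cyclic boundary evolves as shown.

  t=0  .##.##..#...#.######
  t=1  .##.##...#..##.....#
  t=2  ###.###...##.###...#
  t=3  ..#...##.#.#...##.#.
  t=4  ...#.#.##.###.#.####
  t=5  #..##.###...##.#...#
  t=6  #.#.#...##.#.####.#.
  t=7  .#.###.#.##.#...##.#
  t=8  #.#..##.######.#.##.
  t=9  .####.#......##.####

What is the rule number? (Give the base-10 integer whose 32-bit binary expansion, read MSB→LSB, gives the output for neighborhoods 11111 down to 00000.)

895041320

  nb #####: next=.  (t=0,i=16, bit31=0)
  nb ####.: next=.  (t=0,i=18, bit30=0)
  nb ###.#: next=#  (t=0,i=19, bit29=1)
  nb ###..: next=#  (t=2,i=6, bit28=1)
  nb ##.##: next=.  (t=0,i=0, bit27=0)
  nb ##.#.: next=#  (t=3,i=8, bit26=1)
  nb ##..#: next=.  (t=0,i=6, bit25=0)
  nb ##...: next=#  (t=1,i=6, bit24=1)
  nb #.###: next=.  (t=0,i=14, bit23=0)
  nb #.##.: next=#  (t=0,i=1, bit22=1)
  nb #.#.#: next=.  (t=3,i=9, bit21=0)
  nb #.#..: next=#  (t=3,i=11, bit20=1)
  nb #..##: next=#  (t=1,i=11, bit19=1)
  nb #..#.: next=.  (t=0,i=7, bit18=0)
  nb #...#: next=.  (t=0,i=10, bit17=0)
  nb #....: next=#  (t=1,i=15, bit16=1)
  nb .####: next=.  (t=0,i=15, bit15=0)
  nb .###.: next=.  (t=2,i=5, bit14=0)
  nb .##.#: next=#  (t=0,i=2, bit13=1)
  nb .##..: next=#  (t=0,i=5, bit12=1)
  nb .#.##: next=#  (t=0,i=13, bit11=1)
  nb .#.#.: next=#  (t=3,i=10, bit10=1)
  nb .#..#: next=#  (t=1,i=10, bit9=1)
  nb .#...: next=#  (t=0,i=9, bit8=1)
  nb ..###: next=.  (t=2,i=19, bit7=0)
  nb ..##.: next=.  (t=1,i=12, bit6=0)
  nb ..#.#: next=#  (t=0,i=12, bit5=1)
  nb ..#..: next=.  (t=0,i=8, bit4=0)
  nb ...##: next=#  (t=2,i=9, bit3=1)
  nb ...#.: next=.  (t=0,i=11, bit2=0)
  nb ....#: next=.  (t=1,i=17, bit1=0)
  nb .....: next=.  (t=1,i=16, bit0=0)
  bits 00110101010110010011111100101000 = 895041320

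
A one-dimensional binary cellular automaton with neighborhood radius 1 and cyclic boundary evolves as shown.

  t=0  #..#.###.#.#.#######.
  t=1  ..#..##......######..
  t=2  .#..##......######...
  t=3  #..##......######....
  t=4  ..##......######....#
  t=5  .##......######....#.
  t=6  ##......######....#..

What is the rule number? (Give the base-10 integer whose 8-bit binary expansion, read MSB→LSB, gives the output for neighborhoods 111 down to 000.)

138

  nb ###: next=#  (t=0,i=6, bit7=1)
  nb ##.: next=.  (t=0,i=7, bit6=0)
  nb #.#: next=.  (t=0,i=4, bit5=0)
  nb #..: next=.  (t=0,i=1, bit4=0)
  nb .##: next=#  (t=0,i=5, bit3=1)
  nb .#.: next=.  (t=0,i=0, bit2=0)
  nb ..#: next=#  (t=0,i=2, bit1=1)
  nb ...: next=.  (t=1,i=0, bit0=0)
  bits 10001010 = 138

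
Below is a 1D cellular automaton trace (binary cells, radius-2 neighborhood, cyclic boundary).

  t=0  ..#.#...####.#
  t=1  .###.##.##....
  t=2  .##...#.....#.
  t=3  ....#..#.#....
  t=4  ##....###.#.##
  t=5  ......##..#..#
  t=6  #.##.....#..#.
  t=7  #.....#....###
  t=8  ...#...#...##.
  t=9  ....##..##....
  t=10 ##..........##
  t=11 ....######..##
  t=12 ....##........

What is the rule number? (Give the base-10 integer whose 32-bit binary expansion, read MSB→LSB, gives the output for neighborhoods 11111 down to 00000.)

  nb #####: next=.  (t=11,i=6, bit31=0)
  nb ####.: next=.  (t=0,i=10, bit30=0)
  nb ###.#: next=.  (t=0,i=11, bit29=0)
  nb ###..: next=.  (t=4,i=1, bit28=0)
  nb ##.##: next=.  (t=1,i=4, bit27=0)
  nb ##.#.: next=.  (t=0,i=12, bit26=0)
  nb ##..#: next=.  (t=5,i=8, bit25=0)
  nb ##...: next=.  (t=1,i=10, bit24=0)
  nb #.###: next=.  (t=4,i=12, bit23=0)
  nb #.##.: next=.  (t=1,i=5, bit22=0)
  nb #.#.#: next=#  (t=4,i=10, bit21=1)
  nb #.#..: next=.  (t=0,i=4, bit20=0)
  nb #..##: next=.  (t=2,i=0, bit19=0)
  nb #..#.: next=#  (t=0,i=1, bit18=1)
  nb #...#: next=#  (t=0,i=6, bit17=1)
  nb #....: next=.  (t=1,i=11, bit16=0)
  nb .####: next=#  (t=0,i=9, bit15=1)
  nb .###.: next=#  (t=1,i=2, bit14=1)
  nb .##.#: next=#  (t=1,i=6, bit13=1)
  nb .##..: next=.  (t=1,i=9, bit12=0)
  nb .#.##: next=.  (t=4,i=11, bit11=0)
  nb .#.#.: next=#  (t=0,i=3, bit10=1)
  nb .#..#: next=.  (t=0,i=0, bit9=0)
  nb .#...: next=#  (t=0,i=5, bit8=1)
  nb ..###: next=#  (t=0,i=8, bit7=1)
  nb ..##.: next=.  (t=2,i=1, bit6=0)
  nb ..#.#: next=#  (t=0,i=2, bit5=1)
  nb ..#..: next=.  (t=2,i=6, bit4=0)
  nb ...##: next=.  (t=0,i=7, bit3=0)
  nb ...#.: next=.  (t=2,i=5, bit2=0)
  nb ....#: next=.  (t=1,i=13, bit1=0)
  nb .....: next=#  (t=1,i=12, bit0=1)
  bits 00000000001001101110010110100001 = 2549153

2549153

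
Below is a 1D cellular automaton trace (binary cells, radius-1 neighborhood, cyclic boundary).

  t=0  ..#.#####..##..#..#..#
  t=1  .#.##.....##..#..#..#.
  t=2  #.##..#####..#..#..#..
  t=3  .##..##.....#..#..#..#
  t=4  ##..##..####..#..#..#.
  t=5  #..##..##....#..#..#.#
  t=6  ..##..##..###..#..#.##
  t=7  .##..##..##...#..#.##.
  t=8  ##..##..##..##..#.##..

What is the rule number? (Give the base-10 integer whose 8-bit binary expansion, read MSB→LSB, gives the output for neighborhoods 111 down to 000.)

43

  nb ###: next=.  (t=0,i=5, bit7=0)
  nb ##.: next=.  (t=0,i=8, bit6=0)
  nb #.#: next=#  (t=0,i=3, bit5=1)
  nb #..: next=.  (t=0,i=0, bit4=0)
  nb .##: next=#  (t=0,i=4, bit3=1)
  nb .#.: next=.  (t=0,i=2, bit2=0)
  nb ..#: next=#  (t=0,i=1, bit1=1)
  nb ...: next=#  (t=1,i=6, bit0=1)
  bits 00101011 = 43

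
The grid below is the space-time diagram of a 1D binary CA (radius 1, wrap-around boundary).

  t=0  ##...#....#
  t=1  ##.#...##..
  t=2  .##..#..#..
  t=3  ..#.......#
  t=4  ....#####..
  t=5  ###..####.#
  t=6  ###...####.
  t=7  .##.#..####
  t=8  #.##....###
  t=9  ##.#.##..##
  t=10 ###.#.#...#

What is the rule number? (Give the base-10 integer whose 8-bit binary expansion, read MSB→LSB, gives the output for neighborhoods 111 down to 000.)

225

  nb ###: next=#  (t=0,i=0, bit7=1)
  nb ##.: next=#  (t=0,i=1, bit6=1)
  nb #.#: next=#  (t=1,i=2, bit5=1)
  nb #..: next=.  (t=0,i=2, bit4=0)
  nb .##: next=.  (t=0,i=10, bit3=0)
  nb .#.: next=.  (t=0,i=5, bit2=0)
  nb ..#: next=.  (t=0,i=4, bit1=0)
  nb ...: next=#  (t=0,i=3, bit0=1)
  bits 11100001 = 225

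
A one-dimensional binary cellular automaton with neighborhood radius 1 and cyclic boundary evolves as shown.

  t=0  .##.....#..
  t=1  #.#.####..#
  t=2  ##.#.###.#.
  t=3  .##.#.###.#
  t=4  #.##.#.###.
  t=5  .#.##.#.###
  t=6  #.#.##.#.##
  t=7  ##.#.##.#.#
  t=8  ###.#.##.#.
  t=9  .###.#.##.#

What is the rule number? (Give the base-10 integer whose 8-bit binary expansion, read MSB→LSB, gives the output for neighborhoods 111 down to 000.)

227

  ### -> #   bit 7 = 1  t=1,i=5
  ##. -> #   bit 6 = 1  t=0,i=2
  #.# -> #   bit 5 = 1  t=1,i=1
  #.. -> .   bit 4 = 0  t=0,i=3
  .## -> .   bit 3 = 0  t=0,i=1
  .#. -> .   bit 2 = 0  t=0,i=8
  ..# -> #   bit 1 = 1  t=0,i=0
  ... -> #   bit 0 = 1  t=0,i=4
  bits 11100011 = 227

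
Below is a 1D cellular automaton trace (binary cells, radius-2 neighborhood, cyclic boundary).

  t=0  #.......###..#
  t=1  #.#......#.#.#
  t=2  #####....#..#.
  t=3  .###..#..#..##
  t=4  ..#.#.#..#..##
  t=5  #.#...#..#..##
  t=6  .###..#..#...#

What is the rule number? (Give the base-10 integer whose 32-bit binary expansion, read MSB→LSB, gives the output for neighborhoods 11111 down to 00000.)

  ##### -> #   bit 31 = 1  t=2,i=2
  ####. -> #   bit 30 = 1  t=2,i=3
  ###.# -> .   bit 29 = 0  t=5,i=0
  ###.. -> .   bit 28 = 0  t=0,i=10
  ##.## -> .   bit 27 = 0  t=3,i=0
  ##.#. -> #   bit 26 = 1  t=1,i=1
  ##..# -> #   bit 25 = 1  t=0,i=11
  ##... -> .   bit 24 = 0  t=0,i=1
  #.### -> .   bit 23 = 0  t=2,i=0
  #.##. -> .   bit 22 = 0  t=1,i=13
  #.#.# -> .   bit 21 = 0  t=1,i=11
  #.#.. -> #   bit 20 = 1  t=1,i=2
  #..## -> .   bit 19 = 0  t=0,i=12
  #..#. -> .   bit 18 = 0  t=2,i=11
  #...# -> .   bit 17 = 0  t=5,i=4
  #.... -> #   bit 16 = 1  t=0,i=2
  .#### -> #   bit 15 = 1  t=2,i=1
  .###. -> #   bit 14 = 1  t=0,i=9
  .##.# -> #   bit 13 = 1  t=1,i=0
  .##.. -> #   bit 12 = 1  t=0,i=0
  .#.## -> #   bit 11 = 1  t=1,i=12
  .#.#. -> .   bit 10 = 0  t=1,i=10
  .#..# -> .   bit 9 = 0  t=2,i=10
  .#... -> #   bit 8 = 1  t=1,i=3
  ..### -> .   bit 7 = 0  t=0,i=8
  ..##. -> #   bit 6 = 1  t=0,i=13
  ..#.# -> #   bit 5 = 1  t=1,i=9
  ..#.. -> #   bit 4 = 1  t=2,i=9
  ...## -> .   bit 3 = 0  t=0,i=7
  ...#. -> .   bit 2 = 0  t=1,i=8
  ....# -> .   bit 1 = 0  t=0,i=6
  ..... -> .   bit 0 = 0  t=0,i=3
  bits 11000110000100011111100101110000 = 3323066736

3323066736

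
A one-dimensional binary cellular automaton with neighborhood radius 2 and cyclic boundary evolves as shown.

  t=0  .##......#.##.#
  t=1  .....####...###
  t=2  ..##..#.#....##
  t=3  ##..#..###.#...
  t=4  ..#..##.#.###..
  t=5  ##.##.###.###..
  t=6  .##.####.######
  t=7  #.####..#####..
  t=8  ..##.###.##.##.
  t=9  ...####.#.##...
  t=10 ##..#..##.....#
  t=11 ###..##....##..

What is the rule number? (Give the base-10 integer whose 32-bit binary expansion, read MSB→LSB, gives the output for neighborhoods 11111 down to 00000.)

  nb #####: next=#  (t=6,i=11, bit31=1)
  nb ####.: next=.  (t=1,i=7, bit30=0)
  nb ###.#: next=.  (t=3,i=9, bit29=0)
  nb ###..: next=#  (t=1,i=8, bit28=1)
  nb ##.##: next=#  (t=5,i=2, bit27=1)
  nb ##.#.: next=#  (t=0,i=13, bit26=1)
  nb ##..#: next=#  (t=2,i=0, bit25=1)
  nb ##...: next=.  (t=0,i=3, bit24=0)
  nb #.###: next=#  (t=4,i=10, bit23=1)
  nb #.##.: next=.  (t=0,i=1, bit22=0)
  nb #.#.#: next=#  (t=0,i=14, bit21=1)
  nb #.#..: next=#  (t=2,i=8, bit20=1)
  nb #..##: next=#  (t=2,i=1, bit19=1)
  nb #..#.: next=.  (t=2,i=5, bit18=0)
  nb #...#: next=.  (t=1,i=10, bit17=0)
  nb #....: next=.  (t=0,i=4, bit16=0)
  nb .####: next=#  (t=1,i=6, bit15=1)
  nb .###.: next=#  (t=1,i=13, bit14=1)
  nb .##.#: next=#  (t=0,i=12, bit13=1)
  nb .##..: next=.  (t=0,i=2, bit12=0)
  nb .#.##: next=.  (t=0,i=0, bit11=0)
  nb .#.#.: next=#  (t=2,i=7, bit10=1)
  nb .#..#: next=#  (t=3,i=5, bit9=1)
  nb .#...: next=#  (t=2,i=9, bit8=1)
  nb ..###: next=.  (t=1,i=5, bit7=0)
  nb ..##.: next=.  (t=2,i=2, bit6=0)
  nb ..#.#: next=.  (t=0,i=9, bit5=0)
  nb ..#..: next=.  (t=3,i=4, bit4=0)
  nb ...##: next=.  (t=1,i=4, bit3=0)
  nb ...#.: next=#  (t=0,i=8, bit2=1)
  nb ....#: next=#  (t=0,i=7, bit1=1)
  nb .....: next=#  (t=0,i=5, bit0=1)
  bits 10011110101110001110011100000111 = 2662917895

2662917895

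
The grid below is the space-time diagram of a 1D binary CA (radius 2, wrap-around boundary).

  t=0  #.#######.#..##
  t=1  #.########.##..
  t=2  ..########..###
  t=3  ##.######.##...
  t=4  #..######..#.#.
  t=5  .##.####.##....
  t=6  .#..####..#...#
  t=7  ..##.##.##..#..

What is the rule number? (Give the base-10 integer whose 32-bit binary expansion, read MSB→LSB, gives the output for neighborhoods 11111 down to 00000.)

  ##### -> #   bit 31 = 1  t=0,i=4
  ####. -> #   bit 30 = 1  t=0,i=7
  ###.# -> #   bit 29 = 1  t=0,i=0
  ###.. -> .   bit 28 = 0  t=2,i=9
  ##.## -> .   bit 27 = 0  t=0,i=1
  ##.#. -> #   bit 26 = 1  t=0,i=9
  ##..# -> #   bit 25 = 1  t=1,i=13
  ##... -> .   bit 24 = 0  t=3,i=12
  #.### -> #   bit 23 = 1  t=0,i=2
  #.##. -> .   bit 22 = 0  t=1,i=11
  #.#.# -> .   bit 21 = 0  t=4,i=13
  #.#.. -> .   bit 20 = 0  t=0,i=10
  #..## -> #   bit 19 = 1  t=0,i=12
  #..#. -> #   bit 18 = 1  t=1,i=14
  #...# -> #   bit 17 = 1  t=3,i=13
  #.... -> .   bit 16 = 0  t=5,i=12
  .#### -> #   bit 15 = 1  t=0,i=3
  .###. -> .   bit 14 = 0  t=0,i=14
  .##.# -> .   bit 13 = 0  t=3,i=1
  .##.. -> #   bit 12 = 1  t=1,i=12
  .#.## -> .   bit 11 = 0  t=1,i=1
  .#.#. -> .   bit 10 = 0  t=4,i=12
  .#..# -> #   bit 9 = 1  t=0,i=11
  .#... -> .   bit 8 = 0  t=6,i=11
  ..### -> .   bit 7 = 0  t=0,i=13
  ..##. -> #   bit 6 = 1  t=3,i=0
  ..#.# -> .   bit 5 = 0  t=1,i=0
  ..#.. -> .   bit 4 = 0  t=6,i=10
  ...## -> .   bit 3 = 0  t=3,i=14
  ...#. -> .   bit 2 = 0  t=6,i=13
  ....# -> #   bit 1 = 1  t=5,i=14
  ..... -> .   bit 0 = 0  t=5,i=13
  bits 11100110100011101001001001000010 = 3868103234

3868103234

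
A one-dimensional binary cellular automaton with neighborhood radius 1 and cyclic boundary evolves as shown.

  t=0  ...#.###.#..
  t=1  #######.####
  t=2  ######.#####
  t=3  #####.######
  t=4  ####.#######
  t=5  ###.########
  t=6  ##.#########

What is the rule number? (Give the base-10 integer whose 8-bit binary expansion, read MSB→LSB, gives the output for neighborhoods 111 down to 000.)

191

  ###|#  b7=1 t=0,i=6
  ##.|.  b6=0 t=0,i=7
  #.#|#  b5=1 t=0,i=4
  #..|#  b4=1 t=0,i=10
  .##|#  b3=1 t=0,i=5
  .#.|#  b2=1 t=0,i=3
  ..#|#  b1=1 t=0,i=2
  ...|#  b0=1 t=0,i=0
  bits 10111111 = 191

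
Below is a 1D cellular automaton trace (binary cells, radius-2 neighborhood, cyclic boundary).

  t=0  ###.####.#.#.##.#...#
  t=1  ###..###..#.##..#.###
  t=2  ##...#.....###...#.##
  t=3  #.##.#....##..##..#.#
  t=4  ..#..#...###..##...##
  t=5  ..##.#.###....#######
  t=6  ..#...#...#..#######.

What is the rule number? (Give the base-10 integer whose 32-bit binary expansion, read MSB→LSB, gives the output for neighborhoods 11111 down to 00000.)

3780288216

  [31] ##### => #  t=1,i=0
  [30] ####. => #  t=0,i=1
  [29] ###.# => #  t=0,i=2
  [28] ###.. => .  t=1,i=2
  [27] ##.## => .  t=0,i=3
  [26] ##.#. => .  t=0,i=8
  [25] ##..# => .  t=1,i=3
  [24] ##... => #  t=2,i=2
  [23] #.### => .  t=0,i=4
  [22] #.##. => #  t=0,i=13
  [21] #.#.# => .  t=0,i=9
  [20] #.#.. => #  t=0,i=16
  [19] #..## => .  t=1,i=4
  [18] #..#. => .  t=1,i=9
  [17] #...# => #  t=0,i=18
  [16] #.... => .  t=2,i=7
  [15] .#### => #  t=0,i=0
  [14] .###. => .  t=1,i=6
  [13] .##.# => .  t=0,i=14
  [12] .##.. => #  t=1,i=13
  [11] .#.## => #  t=0,i=12
  [10] .#.#. => #  t=0,i=10
  [9] .#..# => #  t=4,i=3
  [8] .#... => .  t=0,i=17
  [7] ..### => #  t=0,i=20
  [6] ..##. => #  t=3,i=10
  [5] ..#.# => .  t=1,i=10
  [4] ..#.. => #  t=2,i=5
  [3] ...## => #  t=0,i=19
  [2] ...#. => .  t=2,i=4
  [1] ....# => .  t=2,i=9
  [0] ..... => .  t=2,i=8
  bits 11100001010100101001111011011000 = 3780288216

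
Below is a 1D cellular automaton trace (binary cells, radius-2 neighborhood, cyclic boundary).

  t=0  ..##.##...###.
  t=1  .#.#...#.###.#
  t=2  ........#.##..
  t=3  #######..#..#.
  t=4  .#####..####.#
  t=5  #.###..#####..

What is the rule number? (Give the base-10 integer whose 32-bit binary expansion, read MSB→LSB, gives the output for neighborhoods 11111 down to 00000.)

3775720091

  ##### -> #   bit 31 = 1  t=3,i=2
  ####. -> #   bit 30 = 1  t=3,i=5
  ###.# -> #   bit 29 = 1  t=1,i=11
  ###.. -> .   bit 28 = 0  t=0,i=12
  ##.## -> .   bit 27 = 0  t=0,i=4
  ##.#. -> .   bit 26 = 0  t=1,i=12
  ##..# -> .   bit 25 = 0  t=3,i=7
  ##... -> #   bit 24 = 1  t=0,i=7
  #.### -> .   bit 23 = 0  t=1,i=9
  #.##. -> .   bit 22 = 0  t=0,i=5
  #.#.# -> .   bit 21 = 0  t=1,i=1
  #.#.. -> .   bit 20 = 0  t=1,i=3
  #..## -> #   bit 19 = 1  t=4,i=7
  #..#. -> #   bit 18 = 1  t=3,i=8
  #...# -> .   bit 17 = 0  t=0,i=0
  #.... -> .   bit 16 = 0  t=2,i=13
  .#### -> #   bit 15 = 1  t=3,i=1
  .###. -> #   bit 14 = 1  t=0,i=11
  .##.# -> #   bit 13 = 1  t=0,i=3
  .##.. -> .   bit 12 = 0  t=0,i=6
  .#.## -> #   bit 11 = 1  t=1,i=8
  .#.#. -> .   bit 10 = 0  t=1,i=0
  .#..# -> #   bit 9 = 1  t=3,i=10
  .#... -> .   bit 8 = 0  t=1,i=4
  ..### -> #   bit 7 = 1  t=0,i=10
  ..##. -> .   bit 6 = 0  t=0,i=2
  ..#.# -> .   bit 5 = 0  t=1,i=7
  ..#.. -> #   bit 4 = 1  t=3,i=9
  ...## -> #   bit 3 = 1  t=0,i=1
  ...#. -> .   bit 2 = 0  t=1,i=6
  ....# -> #   bit 1 = 1  t=2,i=6
  ..... -> #   bit 0 = 1  t=2,i=0
  bits 11100001000011001110101010011011 = 3775720091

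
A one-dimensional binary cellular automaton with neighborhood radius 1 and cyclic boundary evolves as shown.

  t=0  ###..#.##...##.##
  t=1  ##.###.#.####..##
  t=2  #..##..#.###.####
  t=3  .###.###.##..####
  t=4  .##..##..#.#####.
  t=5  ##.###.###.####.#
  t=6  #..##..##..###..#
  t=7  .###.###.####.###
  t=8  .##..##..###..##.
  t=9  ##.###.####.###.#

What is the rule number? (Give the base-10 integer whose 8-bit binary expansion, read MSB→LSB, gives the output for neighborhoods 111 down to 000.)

  [7] ### => #  t=0,i=0
  [6] ##. => .  t=0,i=2
  [5] #.# => .  t=0,i=6
  [4] #.. => #  t=0,i=3
  [3] .## => #  t=0,i=7
  [2] .#. => #  t=0,i=5
  [1] ..# => #  t=0,i=4
  [0] ... => #  t=0,i=10
  bits 10011111 = 159

159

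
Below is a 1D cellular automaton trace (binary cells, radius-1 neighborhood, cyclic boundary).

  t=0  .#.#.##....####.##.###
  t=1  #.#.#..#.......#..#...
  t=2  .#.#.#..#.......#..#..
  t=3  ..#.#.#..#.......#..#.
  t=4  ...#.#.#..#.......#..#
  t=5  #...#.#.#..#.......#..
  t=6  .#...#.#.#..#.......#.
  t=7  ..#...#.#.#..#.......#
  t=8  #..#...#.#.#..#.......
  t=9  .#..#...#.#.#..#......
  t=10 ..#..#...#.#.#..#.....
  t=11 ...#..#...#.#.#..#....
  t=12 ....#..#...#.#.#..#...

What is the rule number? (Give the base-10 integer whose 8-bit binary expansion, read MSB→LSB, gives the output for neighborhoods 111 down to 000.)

48

  nb ###: next=.  (t=0,i=12, bit7=0)
  nb ##.: next=.  (t=0,i=6, bit6=0)
  nb #.#: next=#  (t=0,i=0, bit5=1)
  nb #..: next=#  (t=0,i=7, bit4=1)
  nb .##: next=.  (t=0,i=5, bit3=0)
  nb .#.: next=.  (t=0,i=1, bit2=0)
  nb ..#: next=.  (t=0,i=10, bit1=0)
  nb ...: next=.  (t=0,i=8, bit0=0)
  bits 00110000 = 48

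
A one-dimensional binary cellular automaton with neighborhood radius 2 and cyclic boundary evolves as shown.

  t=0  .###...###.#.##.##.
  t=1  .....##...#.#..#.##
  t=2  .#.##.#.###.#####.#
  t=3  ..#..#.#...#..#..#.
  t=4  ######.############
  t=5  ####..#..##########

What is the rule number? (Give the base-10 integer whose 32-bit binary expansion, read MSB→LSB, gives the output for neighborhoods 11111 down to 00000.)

2383878974

  nb #####: next=#  (t=2,i=14, bit31=1)
  nb ####.: next=.  (t=2,i=15, bit30=0)
  nb ###.#: next=.  (t=0,i=9, bit29=0)
  nb ###..: next=.  (t=0,i=3, bit28=0)
  nb ##.##: next=#  (t=0,i=15, bit27=1)
  nb ##.#.: next=#  (t=0,i=10, bit26=1)
  nb ##..#: next=#  (t=0,i=18, bit25=1)
  nb ##...: next=.  (t=0,i=4, bit24=0)
  nb #.###: next=.  (t=2,i=8, bit23=0)
  nb #.##.: next=.  (t=0,i=13, bit22=0)
  nb #.#.#: next=.  (t=0,i=11, bit21=0)
  nb #.#..: next=#  (t=1,i=12, bit20=1)
  nb #..##: next=.  (t=0,i=0, bit19=0)
  nb #..#.: next=#  (t=1,i=14, bit18=1)
  nb #...#: next=#  (t=0,i=5, bit17=1)
  nb #....: next=#  (t=1,i=1, bit16=1)
  nb .####: next=.  (t=2,i=13, bit15=0)
  nb .###.: next=.  (t=0,i=2, bit14=0)
  nb .##.#: next=.  (t=0,i=14, bit13=0)
  nb .##..: next=#  (t=0,i=17, bit12=1)
  nb .#.##: next=#  (t=0,i=12, bit11=1)
  nb .#.#.: next=.  (t=1,i=11, bit10=0)
  nb .#..#: next=#  (t=1,i=13, bit9=1)
  nb .#...: next=#  (t=3,i=8, bit8=1)
  nb ..###: next=.  (t=0,i=1, bit7=0)
  nb ..##.: next=.  (t=1,i=5, bit6=0)
  nb ..#.#: next=#  (t=1,i=10, bit5=1)
  nb ..#..: next=#  (t=3,i=2, bit4=1)
  nb ...##: next=#  (t=0,i=6, bit3=1)
  nb ...#.: next=#  (t=1,i=9, bit2=1)
  nb ....#: next=#  (t=1,i=3, bit1=1)
  nb .....: next=.  (t=1,i=2, bit0=0)
  bits 10001110000101110001101100111110 = 2383878974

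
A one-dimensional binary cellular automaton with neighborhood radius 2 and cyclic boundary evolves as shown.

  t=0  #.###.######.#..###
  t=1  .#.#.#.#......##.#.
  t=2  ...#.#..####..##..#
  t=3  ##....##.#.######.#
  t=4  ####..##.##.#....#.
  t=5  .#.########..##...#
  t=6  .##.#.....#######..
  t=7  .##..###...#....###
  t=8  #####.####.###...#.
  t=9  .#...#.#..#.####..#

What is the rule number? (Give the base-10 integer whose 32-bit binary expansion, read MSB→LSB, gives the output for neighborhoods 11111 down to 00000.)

460061521

  #####|.  b31=0 t=0,i=8
  ####.|.  b30=0 t=0,i=10
  ###.#|.  b29=0 t=0,i=0
  ###..|#  b28=1 t=2,i=11
  ##.##|#  b27=1 t=0,i=1
  ##.#.|.  b26=0 t=0,i=12
  ##..#|#  b25=1 t=2,i=12
  ##...|#  b24=1 t=3,i=2
  #.###|.  b23=0 t=0,i=2
  #.##.|#  b22=1 t=4,i=9
  #.#.#|#  b21=1 t=1,i=3
  #.#..|.  b20=0 t=0,i=13
  #..##|#  b19=1 t=0,i=15
  #..#.|.  b18=0 t=1,i=0
  #...#|#  b17=1 t=2,i=1
  #....|#  b16=1 t=1,i=9
  .####|#  b15=1 t=0,i=7
  .###.|#  b14=1 t=0,i=3
  .##.#|#  b13=1 t=1,i=15
  .##..|#  b12=1 t=2,i=15
  .#.##|#  b11=1 t=3,i=10
  .#.#.|.  b10=0 t=1,i=2
  .#..#|#  b9=1 t=0,i=14
  .#...|#  b8=1 t=1,i=8
  ..###|.  b7=0 t=0,i=16
  ..##.|#  b6=1 t=1,i=14
  ..#.#|.  b5=0 t=1,i=1
  ..#..|#  b4=1 t=2,i=18
  ...##|.  b3=0 t=1,i=13
  ...#.|.  b2=0 t=2,i=2
  ....#|.  b1=0 t=1,i=12
  .....|#  b0=1 t=1,i=10
  bits 00011011011010111111101101010001 = 460061521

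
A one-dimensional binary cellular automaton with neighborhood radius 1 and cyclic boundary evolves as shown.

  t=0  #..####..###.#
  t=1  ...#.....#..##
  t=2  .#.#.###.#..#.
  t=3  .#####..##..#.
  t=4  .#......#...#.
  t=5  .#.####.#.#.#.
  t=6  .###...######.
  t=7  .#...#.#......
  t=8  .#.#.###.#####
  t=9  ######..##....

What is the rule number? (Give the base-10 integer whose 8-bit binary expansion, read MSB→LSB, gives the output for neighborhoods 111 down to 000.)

45

  ### -> .   bit 7 = 0  t=0,i=4
  ##. -> .   bit 6 = 0  t=0,i=0
  #.# -> #   bit 5 = 1  t=0,i=12
  #.. -> .   bit 4 = 0  t=0,i=1
  .## -> #   bit 3 = 1  t=0,i=3
  .#. -> #   bit 2 = 1  t=1,i=3
  ..# -> .   bit 1 = 0  t=0,i=2
  ... -> #   bit 0 = 1  t=1,i=1
  bits 00101101 = 45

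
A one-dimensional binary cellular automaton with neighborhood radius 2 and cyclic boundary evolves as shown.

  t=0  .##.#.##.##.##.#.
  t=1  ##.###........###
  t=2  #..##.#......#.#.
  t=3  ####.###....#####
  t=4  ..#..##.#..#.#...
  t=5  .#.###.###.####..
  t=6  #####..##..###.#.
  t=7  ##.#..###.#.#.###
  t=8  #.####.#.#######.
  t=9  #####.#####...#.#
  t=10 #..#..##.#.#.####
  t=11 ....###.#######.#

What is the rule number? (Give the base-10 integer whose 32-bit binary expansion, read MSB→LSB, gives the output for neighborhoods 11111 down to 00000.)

  nb #####: next=.  (t=1,i=16, bit31=0)
  nb ####.: next=#  (t=1,i=0, bit30=1)
  nb ###.#: next=.  (t=1,i=1, bit29=0)
  nb ###..: next=.  (t=1,i=5, bit28=0)
  nb ##.##: next=.  (t=0,i=8, bit27=0)
  nb ##.#.: next=#  (t=0,i=3, bit26=1)
  nb ##..#: next=.  (t=6,i=5, bit25=0)
  nb ##...: next=#  (t=1,i=6, bit24=1)
  nb #.###: next=#  (t=1,i=3, bit23=1)
  nb #.##.: next=.  (t=0,i=6, bit22=0)
  nb #.#.#: next=#  (t=0,i=4, bit21=1)
  nb #.#..: next=#  (t=0,i=15, bit20=1)
  nb #..##: next=#  (t=0,i=0, bit19=1)
  nb #..#.: next=.  (t=4,i=10, bit18=0)
  nb #...#: next=.  (t=5,i=16, bit17=0)
  nb #....: next=.  (t=1,i=7, bit16=0)
  nb .####: next=#  (t=1,i=15, bit15=1)
  nb .###.: next=#  (t=1,i=4, bit14=1)
  nb .##.#: next=.  (t=0,i=2, bit13=0)
  nb .##..: next=#  (t=6,i=8, bit12=1)
  nb .#.##: next=#  (t=0,i=5, bit11=1)
  nb .#.#.: next=#  (t=2,i=14, bit10=1)
  nb .#..#: next=#  (t=0,i=16, bit9=1)
  nb .#...: next=#  (t=2,i=7, bit8=1)
  nb ..###: next=.  (t=1,i=14, bit7=0)
  nb ..##.: next=#  (t=0,i=1, bit6=1)
  nb ..#.#: next=#  (t=2,i=13, bit5=1)
  nb ..#..: next=.  (t=4,i=2, bit4=0)
  nb ...##: next=#  (t=1,i=13, bit3=1)
  nb ...#.: next=#  (t=2,i=12, bit2=1)
  nb ....#: next=.  (t=1,i=12, bit1=0)
  nb .....: next=.  (t=1,i=8, bit0=0)
  bits 01000101101110001101111101101100 = 1169743724

1169743724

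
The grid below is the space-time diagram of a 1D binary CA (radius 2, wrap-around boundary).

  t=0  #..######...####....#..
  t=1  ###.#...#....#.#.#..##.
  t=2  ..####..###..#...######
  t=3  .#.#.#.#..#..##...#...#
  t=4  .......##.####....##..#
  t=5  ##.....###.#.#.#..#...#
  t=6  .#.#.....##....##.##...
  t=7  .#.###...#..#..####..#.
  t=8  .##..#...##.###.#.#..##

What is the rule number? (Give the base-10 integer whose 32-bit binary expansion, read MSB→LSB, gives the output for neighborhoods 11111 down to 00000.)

1012509552

  ##### -> .   bit 31 = 0  t=0,i=5
  ####. -> .   bit 30 = 0  t=0,i=7
  ###.# -> #   bit 29 = 1  t=1,i=2
  ###.. -> #   bit 28 = 1  t=0,i=8
  ##.## -> #   bit 27 = 1  t=1,i=22
  ##.#. -> #   bit 26 = 1  t=1,i=3
  ##..# -> .   bit 25 = 0  t=2,i=0
  ##... -> .   bit 24 = 0  t=0,i=9
  #.### -> .   bit 23 = 0  t=1,i=0
  #.##. -> #   bit 22 = 1  t=6,i=18
  #.#.# -> .   bit 21 = 0  t=1,i=15
  #.#.. -> #   bit 20 = 1  t=1,i=4
  #..## -> #   bit 19 = 1  t=0,i=2
  #..#. -> .   bit 18 = 0  t=0,i=22
  #...# -> .   bit 17 = 0  t=0,i=10
  #.... -> #   bit 16 = 1  t=0,i=17
  .#### -> #   bit 15 = 1  t=0,i=4
  .###. -> .   bit 14 = 0  t=1,i=1
  .##.# -> #   bit 13 = 1  t=1,i=21
  .##.. -> .   bit 12 = 0  t=3,i=14
  .#.## -> #   bit 11 = 1  t=7,i=2
  .#.#. -> .   bit 10 = 0  t=1,i=14
  .#..# -> #   bit 9 = 1  t=0,i=1
  .#... -> #   bit 8 = 1  t=1,i=5
  ..### -> .   bit 7 = 0  t=0,i=3
  ..##. -> #   bit 6 = 1  t=1,i=20
  ..#.# -> #   bit 5 = 1  t=1,i=13
  ..#.. -> #   bit 4 = 1  t=0,i=0
  ...## -> .   bit 3 = 0  t=0,i=11
  ...#. -> .   bit 2 = 0  t=0,i=19
  ....# -> .   bit 1 = 0  t=0,i=18
  ..... -> .   bit 0 = 0  t=4,i=2
  bits 00111100010110011010101101110000 = 1012509552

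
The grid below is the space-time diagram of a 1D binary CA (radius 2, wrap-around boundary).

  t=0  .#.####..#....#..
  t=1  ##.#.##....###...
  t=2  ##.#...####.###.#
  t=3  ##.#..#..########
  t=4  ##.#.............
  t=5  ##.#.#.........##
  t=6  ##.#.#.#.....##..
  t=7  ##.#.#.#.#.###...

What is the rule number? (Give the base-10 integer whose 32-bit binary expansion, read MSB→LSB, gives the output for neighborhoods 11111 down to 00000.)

2041667694

  [31] ##### => .  t=3,i=11
  [30] ####. => #  t=0,i=5
  [29] ###.# => #  t=2,i=1
  [28] ###.. => #  t=0,i=6
  [27] ##.## => #  t=2,i=11
  [26] ##.#. => .  t=1,i=2
  [25] ##..# => .  t=0,i=7
  [24] ##... => #  t=1,i=7
  [23] #.### => #  t=0,i=3
  [22] #.##. => .  t=1,i=5
  [21] #.#.# => #  t=1,i=3
  [20] #.#.. => #  t=2,i=3
  [19] #..## => .  t=3,i=8
  [18] #..#. => .  t=0,i=8
  [17] #...# => .  t=0,i=16
  [16] #.... => #  t=0,i=11
  [15] .#### => .  t=0,i=4
  [14] .###. => #  t=1,i=12
  [13] .##.# => #  t=1,i=1
  [12] .##.. => .  t=1,i=6
  [11] .#.## => .  t=0,i=2
  [10] .#.#. => .  t=5,i=4
  [9] .#..# => .  t=3,i=4
  [8] .#... => .  t=0,i=10
  [7] ..### => .  t=1,i=11
  [6] ..##. => #  t=1,i=0
  [5] ..#.# => #  t=0,i=1
  [4] ..#.. => .  t=0,i=9
  [3] ...## => #  t=1,i=10
  [2] ...#. => #  t=0,i=0
  [1] ....# => #  t=0,i=12
  [0] ..... => .  t=4,i=6
  bits 01111001101100010110000001101110 = 2041667694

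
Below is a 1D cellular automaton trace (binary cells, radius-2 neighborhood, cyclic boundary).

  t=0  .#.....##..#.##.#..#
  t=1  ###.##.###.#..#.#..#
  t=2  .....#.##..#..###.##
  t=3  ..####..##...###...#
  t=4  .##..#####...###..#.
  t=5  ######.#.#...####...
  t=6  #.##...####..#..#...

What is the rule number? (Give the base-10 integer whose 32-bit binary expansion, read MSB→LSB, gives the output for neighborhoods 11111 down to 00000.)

  ##### -> #   bit 31 = 1  t=4,i=7
  ####. -> .   bit 30 = 0  t=1,i=1
  ###.# -> .   bit 29 = 0  t=1,i=2
  ###.. -> #   bit 28 = 1  t=3,i=5
  ##.## -> .   bit 27 = 0  t=1,i=3
  ##.#. -> .   bit 26 = 0  t=0,i=15
  ##..# -> #   bit 25 = 1  t=0,i=9
  ##... -> .   bit 24 = 0  t=2,i=0
  #.### -> #   bit 23 = 1  t=1,i=7
  #.##. -> .   bit 22 = 0  t=0,i=13
  #.#.# -> #   bit 21 = 1  t=5,i=7
  #.#.. -> #   bit 20 = 1  t=0,i=1
  #..## -> #   bit 19 = 1  t=1,i=18
  #..#. -> .   bit 18 = 0  t=0,i=10
  #...# -> .   bit 17 = 0  t=3,i=11
  #.... -> .   bit 16 = 0  t=0,i=3
  .#### -> .   bit 15 = 0  t=1,i=0
  .###. -> #   bit 14 = 1  t=1,i=8
  .##.# -> #   bit 13 = 1  t=0,i=14
  .##.. -> #   bit 12 = 1  t=0,i=8
  .#.## -> .   bit 11 = 0  t=0,i=12
  .#.#. -> #   bit 10 = 1  t=0,i=0
  .#..# -> .   bit 9 = 0  t=0,i=17
  .#... -> #   bit 8 = 1  t=0,i=2
  ..### -> #   bit 7 = 1  t=1,i=19
  ..##. -> #   bit 6 = 1  t=0,i=7
  ..#.# -> #   bit 5 = 1  t=0,i=11
  ..#.. -> .   bit 4 = 0  t=2,i=11
  ...## -> .   bit 3 = 0  t=0,i=6
  ...#. -> #   bit 2 = 1  t=2,i=4
  ....# -> #   bit 1 = 1  t=0,i=5
  ..... -> #   bit 0 = 1  t=0,i=4
  bits 10010010101110000111010111100111 = 2461562343

2461562343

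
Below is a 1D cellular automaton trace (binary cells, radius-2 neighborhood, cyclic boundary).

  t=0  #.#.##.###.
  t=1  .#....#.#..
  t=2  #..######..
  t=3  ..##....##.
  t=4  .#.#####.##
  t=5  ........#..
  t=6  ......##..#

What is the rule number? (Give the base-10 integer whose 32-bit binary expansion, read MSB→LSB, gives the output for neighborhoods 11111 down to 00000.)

454644910

  #####|.  b31=0 t=2,i=5
  ####.|.  b30=0 t=2,i=7
  ###.#|.  b29=0 t=0,i=9
  ###..|#  b28=1 t=2,i=8
  ##.##|#  b27=1 t=0,i=6
  ##.#.|.  b26=0 t=0,i=10
  ##..#|#  b25=1 t=2,i=9
  ##...|#  b24=1 t=3,i=4
  #.###|.  b23=0 t=0,i=7
  #.##.|.  b22=0 t=0,i=4
  #.#.#|.  b21=0 t=0,i=0
  #.#..|#  b20=1 t=1,i=8
  #..##|#  b19=1 t=2,i=2
  #..#.|.  b18=0 t=2,i=10
  #...#|.  b17=0 t=1,i=10
  #....|#  b16=1 t=1,i=3
  .####|.  b15=0 t=2,i=4
  .###.|#  b14=1 t=0,i=8
  .##.#|.  b13=0 t=0,i=5
  .##..|#  b12=1 t=3,i=3
  .#.##|.  b11=0 t=0,i=3
  .#.#.|#  b10=1 t=0,i=1
  .#..#|.  b9=0 t=2,i=1
  .#...|.  b8=0 t=1,i=2
  ..###|#  b7=1 t=2,i=3
  ..##.|.  b6=0 t=3,i=2
  ..#.#|#  b5=1 t=1,i=6
  ..#..|.  b4=0 t=1,i=1
  ...##|#  b3=1 t=3,i=1
  ...#.|#  b2=1 t=1,i=0
  ....#|#  b1=1 t=1,i=4
  .....|.  b0=0 t=5,i=0
  bits 00011011000110010101010010101110 = 454644910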